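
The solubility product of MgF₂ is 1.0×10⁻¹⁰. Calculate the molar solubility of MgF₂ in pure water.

MgF₂(s) ⇌ Mg²⁺(aq) + 2 F⁻(aq)
Call the molar solubility s, so that [Mg²⁺] = s and [F⁻] = 2s.
Ksp = [Mg²⁺][F⁻]^2 = s · (2s)^2 = 4s^3
4s^3 = 1.0×10⁻¹⁰  ⇒  s^3 = 2.5×10⁻¹¹
Taking the 3rd root, s = 2.9×10⁻⁴ mol/L.

2.9×10⁻⁴ M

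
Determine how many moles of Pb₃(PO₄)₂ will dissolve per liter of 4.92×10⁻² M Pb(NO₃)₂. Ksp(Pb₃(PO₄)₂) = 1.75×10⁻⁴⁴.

6.06×10⁻²¹ M

Pb₃(PO₄)₂(s) ⇌ 3 Pb²⁺(aq) + 2 PO₄³⁻(aq)
With Pb²⁺ already at 4.92×10⁻² M and s small, take [Pb²⁺] ≈ 4.92×10⁻² M and [PO₄³⁻] = 2s.
Ksp = [Pb²⁺]^3[PO₄³⁻]^2 = (4.92×10⁻²)^3(2s)^2
(2s)^2 = 1.75×10⁻⁴⁴ / (4.92×10⁻²)^3 = 1.47×10⁻⁴⁰
s = 6.06×10⁻²¹ M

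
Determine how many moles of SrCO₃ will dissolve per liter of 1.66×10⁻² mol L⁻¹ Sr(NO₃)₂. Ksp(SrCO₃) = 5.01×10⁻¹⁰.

3.02×10⁻⁸ M

SrCO₃(s) ⇌ Sr²⁺(aq) + CO₃²⁻(aq)
Sr²⁺ is already present at 1.66×10⁻² mol L⁻¹. If s mol/L of SrCO₃ dissolves, [CO₃²⁻] = s while [Sr²⁺] ≈ 1.66×10⁻² mol L⁻¹.
Ksp = [Sr²⁺][CO₃²⁻] = (1.66×10⁻²)s
s = 5.01×10⁻¹⁰ / (1.66×10⁻²) = 3.02×10⁻⁸
s = 3.02×10⁻⁸ mol L⁻¹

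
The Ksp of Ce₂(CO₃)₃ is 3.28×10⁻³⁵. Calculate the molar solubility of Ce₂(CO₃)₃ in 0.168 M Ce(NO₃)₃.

3.50×10⁻¹² M

Ce₂(CO₃)₃(s) ⇌ 2 Ce³⁺(aq) + 3 CO₃²⁻(aq)
The solution already contains Ce³⁺ at 0.168 M. Let s be the molar solubility of Ce₂(CO₃)₃.
[Ce³⁺] ≈ 0.168 M (common ion dominates); [CO₃²⁻] = 3s.
Ksp = [Ce³⁺]^2[CO₃²⁻]^3 = (0.168)^2(3s)^3
(3s)^3 = 3.28×10⁻³⁵ / (0.168)^2 = 1.16×10⁻³³
s = 3.50×10⁻¹² M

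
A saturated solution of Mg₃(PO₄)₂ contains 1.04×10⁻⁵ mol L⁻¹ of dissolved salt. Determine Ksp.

Mg₃(PO₄)₂(s) ⇌ 3 Mg²⁺(aq) + 2 PO₄³⁻(aq)
If s mol/L of Mg₃(PO₄)₂ dissolves, [Mg²⁺] = 3s and [PO₄³⁻] = 2s.
Ksp = [Mg²⁺]^3[PO₄³⁻]^2 = (3s)^3 · (2s)^2 = 108s^5
Ksp = 108 × (1.04×10⁻⁵)^5 = 1.31×10⁻²³

Ksp = 1.31×10⁻²³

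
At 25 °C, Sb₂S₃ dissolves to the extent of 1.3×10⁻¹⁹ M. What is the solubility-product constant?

Ksp = 4.0×10⁻⁹³

Sb₂S₃(s) ⇌ 2 Sb³⁺(aq) + 3 S²⁻(aq)
With molar solubility s: [Sb³⁺] = 2s, [S²⁻] = 3s.
Ksp = [Sb³⁺]^2[S²⁻]^3 = (2s)^2 · (3s)^3 = 108s^5
Ksp = 108 × (1.3×10⁻¹⁹)^5 = 4.0×10⁻⁹³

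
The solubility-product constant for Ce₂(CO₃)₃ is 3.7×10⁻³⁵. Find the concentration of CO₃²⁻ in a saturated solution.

Ce₂(CO₃)₃(s) ⇌ 2 Ce³⁺(aq) + 3 CO₃²⁻(aq)
If s mol/L of Ce₂(CO₃)₃ dissolves, [Ce³⁺] = 2s and [CO₃²⁻] = 3s.
Ksp = [Ce³⁺]^2[CO₃²⁻]^3 = (2s)^2 · (3s)^3 = 108s^5 = 3.7×10⁻³⁵
s = 5.1×10⁻⁸ mol L⁻¹
[CO₃²⁻] = 3s = 1.5×10⁻⁷ mol L⁻¹

1.5×10⁻⁷ M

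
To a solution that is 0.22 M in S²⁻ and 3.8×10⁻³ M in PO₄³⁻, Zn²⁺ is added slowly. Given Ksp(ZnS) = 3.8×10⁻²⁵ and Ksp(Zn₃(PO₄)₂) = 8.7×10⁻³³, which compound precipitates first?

Precipitation begins when Q = Ksp.
For ZnS: [Zn²⁺] = (Ksp/[S²⁻]) = 1.7×10⁻²⁴ M
For Zn₃(PO₄)₂: [Zn²⁺] = (Ksp/[PO₄³⁻]^2)^(1/3) = 8.4×10⁻¹⁰ M
ZnS requires the lower [Zn²⁺], so it precipitates first.

ZnS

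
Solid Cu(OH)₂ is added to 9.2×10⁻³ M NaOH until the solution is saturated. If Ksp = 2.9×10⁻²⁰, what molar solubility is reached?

3.4×10⁻¹⁶ M

Cu(OH)₂(s) ⇌ Cu²⁺(aq) + 2 OH⁻(aq)
Let s be the solubility of Cu(OH)₂ here. The common ion gives [OH⁻] ≈ 9.2×10⁻³ M, and [Cu²⁺] = s.
Ksp = [Cu²⁺][OH⁻]^2 = s(9.2×10⁻³)^2
s = 2.9×10⁻²⁰ / (9.2×10⁻³)^2 = 3.4×10⁻¹⁶
s = 3.4×10⁻¹⁶ M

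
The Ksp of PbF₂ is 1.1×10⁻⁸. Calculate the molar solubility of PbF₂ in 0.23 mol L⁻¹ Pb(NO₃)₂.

1.1×10⁻⁴ M

PbF₂(s) ⇌ Pb²⁺(aq) + 2 F⁻(aq)
Let s be the solubility of PbF₂ here. The common ion gives [Pb²⁺] ≈ 0.23 mol L⁻¹, and [F⁻] = 2s.
Ksp = [Pb²⁺][F⁻]^2 = (0.23)(2s)^2
(2s)^2 = 1.1×10⁻⁸ / (0.23) = 4.8×10⁻⁸
s = 1.1×10⁻⁴ mol L⁻¹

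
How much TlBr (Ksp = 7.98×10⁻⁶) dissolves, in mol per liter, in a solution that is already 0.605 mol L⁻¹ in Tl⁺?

1.32×10⁻⁵ M

TlBr(s) ⇌ Tl⁺(aq) + Br⁻(aq)
With Tl⁺ already at 0.605 mol L⁻¹ and s small, take [Tl⁺] ≈ 0.605 mol L⁻¹ and [Br⁻] = s.
Ksp = [Tl⁺][Br⁻] = (0.605)s
s = 7.98×10⁻⁶ / (0.605) = 1.32×10⁻⁵
s = 1.32×10⁻⁵ mol L⁻¹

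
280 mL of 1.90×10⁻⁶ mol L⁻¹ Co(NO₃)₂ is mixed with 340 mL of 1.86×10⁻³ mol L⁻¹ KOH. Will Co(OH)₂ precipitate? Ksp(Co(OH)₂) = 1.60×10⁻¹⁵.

Yes

After mixing, V = 280 mL + 340 mL = 620 mL.
[Co²⁺] = (1.90×10⁻⁶)(280)/620 = 8.58×10⁻⁷ mol L⁻¹
[OH⁻] = (1.86×10⁻³)(340)/620 = 1.02×10⁻³ mol L⁻¹
Q = [Co²⁺][OH⁻]^2 = 8.93×10⁻¹³
Because Q > Ksp (8.93×10⁻¹³ vs 1.60×10⁻¹⁵), a precipitate of Co(OH)₂ forms.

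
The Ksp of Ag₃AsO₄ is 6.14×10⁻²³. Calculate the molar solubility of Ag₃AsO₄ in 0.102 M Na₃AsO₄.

Ag₃AsO₄(s) ⇌ 3 Ag⁺(aq) + AsO₄³⁻(aq)
AsO₄³⁻ is already present at 0.102 M. If s mol/L of Ag₃AsO₄ dissolves, [Ag⁺] = 3s while [AsO₄³⁻] ≈ 0.102 M.
Ksp = [Ag⁺]^3[AsO₄³⁻] = (3s)^3(0.102)
(3s)^3 = 6.14×10⁻²³ / (0.102) = 6.02×10⁻²²
s = 2.81×10⁻⁸ M

2.81×10⁻⁸ M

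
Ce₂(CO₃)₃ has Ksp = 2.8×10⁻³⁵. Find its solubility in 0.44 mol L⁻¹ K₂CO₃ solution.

9.1×10⁻¹⁸ M

Ce₂(CO₃)₃(s) ⇌ 2 Ce³⁺(aq) + 3 CO₃²⁻(aq)
With CO₃²⁻ already at 0.44 mol L⁻¹ and s small, take [CO₃²⁻] ≈ 0.44 mol L⁻¹ and [Ce³⁺] = 2s.
Ksp = [Ce³⁺]^2[CO₃²⁻]^3 = (2s)^2(0.44)^3
(2s)^2 = 2.8×10⁻³⁵ / (0.44)^3 = 3.3×10⁻³⁴
s = 9.1×10⁻¹⁸ mol L⁻¹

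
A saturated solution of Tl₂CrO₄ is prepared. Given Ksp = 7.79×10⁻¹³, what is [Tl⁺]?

Tl₂CrO₄(s) ⇌ 2 Tl⁺(aq) + CrO₄²⁻(aq)
Let s be the molar solubility. Then [Tl⁺] = 2s and [CrO₄²⁻] = s.
Ksp = [Tl⁺]^2[CrO₄²⁻] = (2s)^2 · s = 4s^3 = 7.79×10⁻¹³
s = 5.80×10⁻⁵ mol/L
[Tl⁺] = 2s = 1.16×10⁻⁴ mol/L

1.16×10⁻⁴ M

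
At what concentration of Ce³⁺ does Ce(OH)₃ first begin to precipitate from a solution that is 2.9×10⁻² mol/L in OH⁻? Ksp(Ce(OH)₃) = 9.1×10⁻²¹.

3.7×10⁻¹⁶ M

The threshold for precipitation is Q = Ksp.
Ce(OH)₃(s) ⇌ Ce³⁺(aq) + 3 OH⁻(aq)
Ksp = [Ce³⁺][OH⁻]^3 = [Ce³⁺](2.9×10⁻²)^3
[Ce³⁺] = 9.1×10⁻²¹ / (2.9×10⁻²)^3 = 3.7×10⁻¹⁶
[Ce³⁺] = 3.7×10⁻¹⁶ mol/L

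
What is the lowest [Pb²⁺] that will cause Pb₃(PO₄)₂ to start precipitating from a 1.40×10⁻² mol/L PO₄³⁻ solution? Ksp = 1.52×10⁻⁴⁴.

4.26×10⁻¹⁴ M

Precipitation begins when Q = Ksp.
Pb₃(PO₄)₂(s) ⇌ 3 Pb²⁺(aq) + 2 PO₄³⁻(aq)
Ksp = [Pb²⁺]^3[PO₄³⁻]^2 = [Pb²⁺]^3(1.40×10⁻²)^2
[Pb²⁺]^3 = 1.52×10⁻⁴⁴ / (1.40×10⁻²)^2 = 7.76×10⁻⁴¹
[Pb²⁺] = 4.26×10⁻¹⁴ mol/L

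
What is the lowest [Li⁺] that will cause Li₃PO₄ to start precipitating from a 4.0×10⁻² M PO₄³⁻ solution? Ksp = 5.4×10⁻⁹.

5.1×10⁻³ M

A salt starts to precipitate once the ion product Q reaches its Ksp.
Li₃PO₄(s) ⇌ 3 Li⁺(aq) + PO₄³⁻(aq)
Ksp = [Li⁺]^3[PO₄³⁻] = [Li⁺]^3(4.0×10⁻²)
[Li⁺]^3 = 5.4×10⁻⁹ / (4.0×10⁻²) = 1.4×10⁻⁷
[Li⁺] = 5.1×10⁻³ M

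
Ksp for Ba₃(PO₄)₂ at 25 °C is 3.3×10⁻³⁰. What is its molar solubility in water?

5.0×10⁻⁷ M

Ba₃(PO₄)₂(s) ⇌ 3 Ba²⁺(aq) + 2 PO₄³⁻(aq)
With molar solubility s: [Ba²⁺] = 3s, [PO₄³⁻] = 2s.
Ksp = [Ba²⁺]^3[PO₄³⁻]^2 = (3s)^3 · (2s)^2 = 108s^5
108s^5 = 3.3×10⁻³⁰  ⇒  s^5 = 3.1×10⁻³²
s = 5.0×10⁻⁷ M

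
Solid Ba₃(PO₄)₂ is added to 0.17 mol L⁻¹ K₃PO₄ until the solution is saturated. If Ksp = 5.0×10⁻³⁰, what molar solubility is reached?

1.9×10⁻¹⁰ M

Ba₃(PO₄)₂(s) ⇌ 3 Ba²⁺(aq) + 2 PO₄³⁻(aq)
PO₄³⁻ is already present at 0.17 mol L⁻¹. If s mol/L of Ba₃(PO₄)₂ dissolves, [Ba²⁺] = 3s while [PO₄³⁻] ≈ 0.17 mol L⁻¹.
Ksp = [Ba²⁺]^3[PO₄³⁻]^2 = (3s)^3(0.17)^2
(3s)^3 = 5.0×10⁻³⁰ / (0.17)^2 = 1.7×10⁻²⁸
s = 1.9×10⁻¹⁰ mol L⁻¹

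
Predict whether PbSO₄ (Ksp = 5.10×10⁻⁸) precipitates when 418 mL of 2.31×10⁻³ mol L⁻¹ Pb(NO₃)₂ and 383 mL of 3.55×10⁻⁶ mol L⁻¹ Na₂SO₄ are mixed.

After mixing, V = 418 mL + 383 mL = 801 mL.
[Pb²⁺] = (2.31×10⁻³)(418)/801 = 1.21×10⁻³ mol L⁻¹
[SO₄²⁻] = (3.55×10⁻⁶)(383)/801 = 1.70×10⁻⁶ mol L⁻¹
Q = [Pb²⁺][SO₄²⁻] = 2.05×10⁻⁹
Since Q (2.05×10⁻⁹) is less than Ksp (5.10×10⁻⁸), no PbSO₄ precipitates.

No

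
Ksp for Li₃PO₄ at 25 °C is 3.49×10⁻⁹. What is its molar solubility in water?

3.37×10⁻³ M

Li₃PO₄(s) ⇌ 3 Li⁺(aq) + PO₄³⁻(aq)
For each mole of Li₃PO₄ that dissolves per liter, [Li⁺] = 3s and [PO₄³⁻] = s; let s denote this solubility.
Ksp = [Li⁺]^3[PO₄³⁻] = (3s)^3 · s = 27s^4
27s^4 = 3.49×10⁻⁹  ⇒  s^4 = 1.29×10⁻¹⁰
s = 3.37×10⁻³ mol/L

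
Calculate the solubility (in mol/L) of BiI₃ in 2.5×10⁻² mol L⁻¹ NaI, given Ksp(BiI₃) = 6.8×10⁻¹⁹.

4.4×10⁻¹⁴ M

BiI₃(s) ⇌ Bi³⁺(aq) + 3 I⁻(aq)
Let s be the solubility of BiI₃ here. The common ion gives [I⁻] ≈ 2.5×10⁻² mol L⁻¹, and [Bi³⁺] = s.
Ksp = [Bi³⁺][I⁻]^3 = s(2.5×10⁻²)^3
s = 6.8×10⁻¹⁹ / (2.5×10⁻²)^3 = 4.4×10⁻¹⁴
s = 4.4×10⁻¹⁴ mol L⁻¹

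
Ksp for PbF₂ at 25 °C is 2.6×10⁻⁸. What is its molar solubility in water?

1.9×10⁻³ M

PbF₂(s) ⇌ Pb²⁺(aq) + 2 F⁻(aq)
Call the molar solubility s, so that [Pb²⁺] = s and [F⁻] = 2s.
Ksp = [Pb²⁺][F⁻]^2 = s · (2s)^2 = 4s^3
4s^3 = 2.6×10⁻⁸  ⇒  s^3 = 6.5×10⁻⁹
Taking the 3rd root, s = 1.9×10⁻³ mol L⁻¹.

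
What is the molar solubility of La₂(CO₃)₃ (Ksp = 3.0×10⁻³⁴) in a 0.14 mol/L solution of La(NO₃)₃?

La₂(CO₃)₃(s) ⇌ 2 La³⁺(aq) + 3 CO₃²⁻(aq)
With La³⁺ already at 0.14 mol/L and s small, take [La³⁺] ≈ 0.14 mol/L and [CO₃²⁻] = 3s.
Ksp = [La³⁺]^2[CO₃²⁻]^3 = (0.14)^2(3s)^3
(3s)^3 = 3.0×10⁻³⁴ / (0.14)^2 = 1.5×10⁻³²
s = 8.3×10⁻¹² mol/L

8.3×10⁻¹² M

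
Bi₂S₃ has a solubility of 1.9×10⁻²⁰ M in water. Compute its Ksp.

Bi₂S₃(s) ⇌ 2 Bi³⁺(aq) + 3 S²⁻(aq)
Call the molar solubility s, so that [Bi³⁺] = 2s and [S²⁻] = 3s.
Ksp = [Bi³⁺]^2[S²⁻]^3 = (2s)^2 · (3s)^3 = 108s^5
Ksp = 108 × (1.9×10⁻²⁰)^5 = 2.7×10⁻⁹⁷

Ksp = 2.7×10⁻⁹⁷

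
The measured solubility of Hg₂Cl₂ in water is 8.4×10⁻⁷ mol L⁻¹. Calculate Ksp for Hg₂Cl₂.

Hg₂Cl₂(s) ⇌ Hg₂²⁺(aq) + 2 Cl⁻(aq)
If s mol/L of Hg₂Cl₂ dissolves, [Hg₂²⁺] = s and [Cl⁻] = 2s.
Ksp = [Hg₂²⁺][Cl⁻]^2 = s · (2s)^2 = 4s^3
Ksp = 4 × (8.4×10⁻⁷)^3 = 2.4×10⁻¹⁸

Ksp = 2.4×10⁻¹⁸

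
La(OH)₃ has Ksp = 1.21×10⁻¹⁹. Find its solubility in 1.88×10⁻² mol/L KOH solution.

La(OH)₃(s) ⇌ La³⁺(aq) + 3 OH⁻(aq)
With OH⁻ already at 1.88×10⁻² mol/L and s small, take [OH⁻] ≈ 1.88×10⁻² mol/L and [La³⁺] = s.
Ksp = [La³⁺][OH⁻]^3 = s(1.88×10⁻²)^3
s = 1.21×10⁻¹⁹ / (1.88×10⁻²)^3 = 1.82×10⁻¹⁴
s = 1.82×10⁻¹⁴ mol/L

1.82×10⁻¹⁴ M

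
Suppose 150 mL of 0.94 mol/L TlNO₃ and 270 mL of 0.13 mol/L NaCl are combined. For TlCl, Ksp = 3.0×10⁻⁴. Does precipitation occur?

After mixing, V = 150 mL + 270 mL = 420 mL.
[Tl⁺] = (0.94)(150)/420 = 0.34 mol/L
[Cl⁻] = (0.13)(270)/420 = 8.4×10⁻² mol/L
Q = [Tl⁺][Cl⁻] = 2.8×10⁻²
Q = 2.8×10⁻² > Ksp = 3.0×10⁻⁴, so the solution is supersaturated and TlCl precipitates.

Yes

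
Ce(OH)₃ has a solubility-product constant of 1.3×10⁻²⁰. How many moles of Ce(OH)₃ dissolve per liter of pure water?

4.7×10⁻⁶ M

Ce(OH)₃(s) ⇌ Ce³⁺(aq) + 3 OH⁻(aq)
Let s be the molar solubility. Then [Ce³⁺] = s and [OH⁻] = 3s.
Ksp = [Ce³⁺][OH⁻]^3 = s · (3s)^3 = 27s^4
27s^4 = 1.3×10⁻²⁰  ⇒  s^4 = 4.8×10⁻²²
s = (4.8×10⁻²²)^(1/4) = 4.7×10⁻⁶ mol/L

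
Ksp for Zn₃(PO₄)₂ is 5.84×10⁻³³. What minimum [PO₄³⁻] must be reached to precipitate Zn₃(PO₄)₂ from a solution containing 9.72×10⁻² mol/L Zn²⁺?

Precipitation begins when Q = Ksp.
Zn₃(PO₄)₂(s) ⇌ 3 Zn²⁺(aq) + 2 PO₄³⁻(aq)
Ksp = [Zn²⁺]^3[PO₄³⁻]^2 = [PO₄³⁻]^2(9.72×10⁻²)^3
[PO₄³⁻]^2 = 5.84×10⁻³³ / (9.72×10⁻²)^3 = 6.36×10⁻³⁰
[PO₄³⁻] = 2.52×10⁻¹⁵ mol/L

2.52×10⁻¹⁵ M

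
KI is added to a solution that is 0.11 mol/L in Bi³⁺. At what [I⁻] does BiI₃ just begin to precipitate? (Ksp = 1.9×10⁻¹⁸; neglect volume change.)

Each salt precipitates once Q = Ksp for that salt.
BiI₃(s) ⇌ Bi³⁺(aq) + 3 I⁻(aq)
Ksp = [Bi³⁺][I⁻]^3 = [I⁻]^3(0.11)
[I⁻]^3 = 1.9×10⁻¹⁸ / (0.11) = 1.7×10⁻¹⁷
[I⁻] = 2.6×10⁻⁶ mol/L

2.6×10⁻⁶ M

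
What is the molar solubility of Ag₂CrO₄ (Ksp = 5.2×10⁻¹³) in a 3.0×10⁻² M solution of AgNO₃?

Ag₂CrO₄(s) ⇌ 2 Ag⁺(aq) + CrO₄²⁻(aq)
The solution already contains Ag⁺ at 3.0×10⁻² M. Let s be the molar solubility of Ag₂CrO₄.
[Ag⁺] ≈ 3.0×10⁻² M (common ion dominates); [CrO₄²⁻] = s.
Ksp = [Ag⁺]^2[CrO₄²⁻] = (3.0×10⁻²)^2s
s = 5.2×10⁻¹³ / (3.0×10⁻²)^2 = 5.8×10⁻¹⁰
s = 5.8×10⁻¹⁰ M

5.8×10⁻¹⁰ M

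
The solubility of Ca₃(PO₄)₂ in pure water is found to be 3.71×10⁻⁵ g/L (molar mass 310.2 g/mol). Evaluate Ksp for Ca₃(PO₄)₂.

Molar solubility s = (3.71×10⁻⁵ g/L) / (310.2 g/mol) = 1.1960×10⁻⁷ mol/L
Ca₃(PO₄)₂(s) ⇌ 3 Ca²⁺(aq) + 2 PO₄³⁻(aq)
Let s be the molar solubility. Then [Ca²⁺] = 3s and [PO₄³⁻] = 2s.
Ksp = [Ca²⁺]^3[PO₄³⁻]^2 = (3s)^3 · (2s)^2 = 108s^5
Ksp = 108 × (1.1960×10⁻⁷)^5 = 2.64×10⁻³³

Ksp = 2.64×10⁻³³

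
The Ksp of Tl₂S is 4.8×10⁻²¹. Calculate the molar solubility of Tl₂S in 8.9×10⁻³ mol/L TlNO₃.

Tl₂S(s) ⇌ 2 Tl⁺(aq) + S²⁻(aq)
The solution already contains Tl⁺ at 8.9×10⁻³ mol/L. Let s be the molar solubility of Tl₂S.
[Tl⁺] ≈ 8.9×10⁻³ mol/L (common ion dominates); [S²⁻] = s.
Ksp = [Tl⁺]^2[S²⁻] = (8.9×10⁻³)^2s
s = 4.8×10⁻²¹ / (8.9×10⁻³)^2 = 6.1×10⁻¹⁷
s = 6.1×10⁻¹⁷ mol/L

6.1×10⁻¹⁷ M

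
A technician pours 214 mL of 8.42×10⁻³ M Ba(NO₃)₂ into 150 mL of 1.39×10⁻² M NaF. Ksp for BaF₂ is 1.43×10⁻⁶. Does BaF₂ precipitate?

No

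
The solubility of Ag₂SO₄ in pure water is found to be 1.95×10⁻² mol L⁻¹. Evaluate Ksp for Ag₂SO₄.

Ag₂SO₄(s) ⇌ 2 Ag⁺(aq) + SO₄²⁻(aq)
If s mol/L of Ag₂SO₄ dissolves, [Ag⁺] = 2s and [SO₄²⁻] = s.
Ksp = [Ag⁺]^2[SO₄²⁻] = (2s)^2 · s = 4s^3
Ksp = 4 × (1.95×10⁻²)^3 = 2.97×10⁻⁵

Ksp = 2.97×10⁻⁵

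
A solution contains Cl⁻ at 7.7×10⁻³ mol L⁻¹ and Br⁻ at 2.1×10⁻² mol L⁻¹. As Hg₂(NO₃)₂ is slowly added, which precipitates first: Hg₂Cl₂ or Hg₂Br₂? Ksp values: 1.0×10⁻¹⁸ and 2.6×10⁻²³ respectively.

Precipitation of each salt begins when its ion product equals Ksp.
For Hg₂Cl₂: [Hg₂²⁺] = (Ksp/[Cl⁻]^2) = 1.7×10⁻¹⁴ mol L⁻¹
For Hg₂Br₂: [Hg₂²⁺] = (Ksp/[Br⁻]^2) = 5.9×10⁻²⁰ mol L⁻¹
Hg₂Br₂ requires the lower [Hg₂²⁺], so it precipitates first.

Hg₂Br₂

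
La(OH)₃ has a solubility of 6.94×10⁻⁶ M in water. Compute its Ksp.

La(OH)₃(s) ⇌ La³⁺(aq) + 3 OH⁻(aq)
With molar solubility s: [La³⁺] = s, [OH⁻] = 3s.
Ksp = [La³⁺][OH⁻]^3 = s · (3s)^3 = 27s^4
Ksp = 27 × (6.94×10⁻⁶)^4 = 6.26×10⁻²⁰

Ksp = 6.26×10⁻²⁰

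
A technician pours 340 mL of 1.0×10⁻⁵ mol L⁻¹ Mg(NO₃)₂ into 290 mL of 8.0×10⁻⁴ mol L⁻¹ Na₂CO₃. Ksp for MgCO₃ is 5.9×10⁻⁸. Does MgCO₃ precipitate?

No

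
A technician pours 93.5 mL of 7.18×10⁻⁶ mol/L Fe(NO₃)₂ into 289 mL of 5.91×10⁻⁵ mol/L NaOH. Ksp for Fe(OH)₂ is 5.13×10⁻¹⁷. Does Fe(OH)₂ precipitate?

The combined volume is 382.5 mL.
[Fe²⁺] = (7.18×10⁻⁶)(93.5)/382.5 = 1.76×10⁻⁶ mol/L
[OH⁻] = (5.91×10⁻⁵)(289)/382.5 = 4.47×10⁻⁵ mol/L
Q = [Fe²⁺][OH⁻]^2 = 3.50×10⁻¹⁵
Q = 3.50×10⁻¹⁵ > Ksp = 5.13×10⁻¹⁷, so the solution is supersaturated and Fe(OH)₂ precipitates.

Yes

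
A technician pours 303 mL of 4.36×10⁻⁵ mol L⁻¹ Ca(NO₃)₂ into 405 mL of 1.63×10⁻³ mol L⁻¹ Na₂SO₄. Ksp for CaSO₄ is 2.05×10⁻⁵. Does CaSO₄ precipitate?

No

Total volume after mixing = 303 + 405 = 708 mL.
[Ca²⁺] = (4.36×10⁻⁵)(303)/708 = 1.87×10⁻⁵ mol L⁻¹
[SO₄²⁻] = (1.63×10⁻³)(405)/708 = 9.32×10⁻⁴ mol L⁻¹
Q = [Ca²⁺][SO₄²⁻] = 1.74×10⁻⁸
Since Q (1.74×10⁻⁸) is less than Ksp (2.05×10⁻⁵), no CaSO₄ precipitates.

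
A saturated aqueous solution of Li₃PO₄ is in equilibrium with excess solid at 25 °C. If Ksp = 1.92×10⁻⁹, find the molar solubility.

Li₃PO₄(s) ⇌ 3 Li⁺(aq) + PO₄³⁻(aq)
With molar solubility s: [Li⁺] = 3s, [PO₄³⁻] = s.
Ksp = [Li⁺]^3[PO₄³⁻] = (3s)^3 · s = 27s^4
27s^4 = 1.92×10⁻⁹  ⇒  s^4 = 7.11×10⁻¹¹
s = 2.90×10⁻³ M

2.90×10⁻³ M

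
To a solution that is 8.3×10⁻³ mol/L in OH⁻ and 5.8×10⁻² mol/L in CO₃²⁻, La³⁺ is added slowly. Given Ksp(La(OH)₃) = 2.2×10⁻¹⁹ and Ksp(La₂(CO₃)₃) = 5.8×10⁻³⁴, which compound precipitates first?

A salt starts to precipitate once the ion product Q reaches its Ksp.
For La(OH)₃: [La³⁺] = (Ksp/[OH⁻]^3) = 3.8×10⁻¹³ mol/L
For La₂(CO₃)₃: [La³⁺] = (Ksp/[CO₃²⁻]^3)^(1/2) = 1.7×10⁻¹⁵ mol/L
Since La₂(CO₃)₃ needs less La³⁺ to reach saturation, it precipitates first.

La₂(CO₃)₃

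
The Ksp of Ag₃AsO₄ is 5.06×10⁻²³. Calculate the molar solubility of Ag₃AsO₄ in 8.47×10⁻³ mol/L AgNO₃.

Ag₃AsO₄(s) ⇌ 3 Ag⁺(aq) + AsO₄³⁻(aq)
The solution already contains Ag⁺ at 8.47×10⁻³ mol/L. Let s be the molar solubility of Ag₃AsO₄.
[Ag⁺] ≈ 8.47×10⁻³ mol/L (common ion dominates); [AsO₄³⁻] = s.
Ksp = [Ag⁺]^3[AsO₄³⁻] = (8.47×10⁻³)^3s
s = 5.06×10⁻²³ / (8.47×10⁻³)^3 = 8.33×10⁻¹⁷
s = 8.33×10⁻¹⁷ mol/L

8.33×10⁻¹⁷ M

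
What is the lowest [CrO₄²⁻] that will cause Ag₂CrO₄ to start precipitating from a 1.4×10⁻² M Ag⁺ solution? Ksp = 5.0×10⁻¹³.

2.6×10⁻⁹ M

The threshold for precipitation is Q = Ksp.
Ag₂CrO₄(s) ⇌ 2 Ag⁺(aq) + CrO₄²⁻(aq)
Ksp = [Ag⁺]^2[CrO₄²⁻] = [CrO₄²⁻](1.4×10⁻²)^2
[CrO₄²⁻] = 5.0×10⁻¹³ / (1.4×10⁻²)^2 = 2.6×10⁻⁹
[CrO₄²⁻] = 2.6×10⁻⁹ M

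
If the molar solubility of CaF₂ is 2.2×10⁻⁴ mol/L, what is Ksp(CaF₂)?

CaF₂(s) ⇌ Ca²⁺(aq) + 2 F⁻(aq)
Let s be the molar solubility. Then [Ca²⁺] = s and [F⁻] = 2s.
Ksp = [Ca²⁺][F⁻]^2 = s · (2s)^2 = 4s^3
Ksp = 4 × (2.2×10⁻⁴)^3 = 4.3×10⁻¹¹

Ksp = 4.3×10⁻¹¹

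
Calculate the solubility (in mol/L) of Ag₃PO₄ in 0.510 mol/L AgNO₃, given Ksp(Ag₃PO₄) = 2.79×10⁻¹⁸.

2.10×10⁻¹⁷ M

Ag₃PO₄(s) ⇌ 3 Ag⁺(aq) + PO₄³⁻(aq)
The solution already contains Ag⁺ at 0.510 mol/L. Let s be the molar solubility of Ag₃PO₄.
[Ag⁺] ≈ 0.510 mol/L (common ion dominates); [PO₄³⁻] = s.
Ksp = [Ag⁺]^3[PO₄³⁻] = (0.510)^3s
s = 2.79×10⁻¹⁸ / (0.510)^3 = 2.10×10⁻¹⁷
s = 2.10×10⁻¹⁷ mol/L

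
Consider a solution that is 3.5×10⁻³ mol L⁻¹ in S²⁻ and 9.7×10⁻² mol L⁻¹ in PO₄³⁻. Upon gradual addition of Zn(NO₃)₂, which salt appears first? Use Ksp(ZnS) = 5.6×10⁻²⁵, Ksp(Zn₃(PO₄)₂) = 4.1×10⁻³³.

ZnS

A salt starts to precipitate once the ion product Q reaches its Ksp.
For ZnS: [Zn²⁺] = (Ksp/[S²⁻]) = 1.6×10⁻²² mol L⁻¹
For Zn₃(PO₄)₂: [Zn²⁺] = (Ksp/[PO₄³⁻]^2)^(1/3) = 7.6×10⁻¹¹ mol L⁻¹
Since ZnS needs less Zn²⁺ to reach saturation, it precipitates first.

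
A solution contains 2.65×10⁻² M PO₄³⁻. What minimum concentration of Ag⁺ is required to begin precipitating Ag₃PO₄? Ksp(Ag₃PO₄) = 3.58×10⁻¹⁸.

5.13×10⁻⁶ M

Precipitation of each salt begins when its ion product equals Ksp.
Ag₃PO₄(s) ⇌ 3 Ag⁺(aq) + PO₄³⁻(aq)
Ksp = [Ag⁺]^3[PO₄³⁻] = [Ag⁺]^3(2.65×10⁻²)
[Ag⁺]^3 = 3.58×10⁻¹⁸ / (2.65×10⁻²) = 1.35×10⁻¹⁶
[Ag⁺] = 5.13×10⁻⁶ M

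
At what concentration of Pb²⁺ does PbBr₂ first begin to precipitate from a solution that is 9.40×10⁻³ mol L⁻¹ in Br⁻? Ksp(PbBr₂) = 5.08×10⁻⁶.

5.75×10⁻² M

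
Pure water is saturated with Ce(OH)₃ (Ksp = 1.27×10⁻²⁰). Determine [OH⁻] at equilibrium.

1.40×10⁻⁵ M

Ce(OH)₃(s) ⇌ Ce³⁺(aq) + 3 OH⁻(aq)
Call the molar solubility s, so that [Ce³⁺] = s and [OH⁻] = 3s.
Ksp = [Ce³⁺][OH⁻]^3 = s · (3s)^3 = 27s^4 = 1.27×10⁻²⁰
s = 4.66×10⁻⁶ mol/L
[OH⁻] = 3s = 1.40×10⁻⁵ mol/L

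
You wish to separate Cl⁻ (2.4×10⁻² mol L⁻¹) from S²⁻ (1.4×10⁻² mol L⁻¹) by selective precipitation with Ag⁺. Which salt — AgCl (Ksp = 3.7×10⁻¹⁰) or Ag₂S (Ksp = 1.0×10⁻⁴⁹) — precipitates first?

Ag₂S

Precipitation begins when Q = Ksp.
For AgCl: [Ag⁺] = (Ksp/[Cl⁻]) = 1.5×10⁻⁸ mol L⁻¹
For Ag₂S: [Ag⁺] = (Ksp/[S²⁻])^(1/2) = 2.7×10⁻²⁴ mol L⁻¹
The smaller threshold [Ag⁺] is reached first, so Ag₂S precipitates first.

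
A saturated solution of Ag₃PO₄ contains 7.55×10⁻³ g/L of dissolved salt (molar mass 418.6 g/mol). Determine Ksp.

Ksp = 2.86×10⁻¹⁸

Convert to molarity: s = 7.55×10⁻³ / 418.6 = 1.8036×10⁻⁵ mol/L
Ag₃PO₄(s) ⇌ 3 Ag⁺(aq) + PO₄³⁻(aq)
If s mol/L of Ag₃PO₄ dissolves, [Ag⁺] = 3s and [PO₄³⁻] = s.
Ksp = [Ag⁺]^3[PO₄³⁻] = (3s)^3 · s = 27s^4
Ksp = 27 × (1.8036×10⁻⁵)^4 = 2.86×10⁻¹⁸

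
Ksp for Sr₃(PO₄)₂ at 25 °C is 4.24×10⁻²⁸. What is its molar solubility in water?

Sr₃(PO₄)₂(s) ⇌ 3 Sr²⁺(aq) + 2 PO₄³⁻(aq)
If s mol/L of Sr₃(PO₄)₂ dissolves, [Sr²⁺] = 3s and [PO₄³⁻] = 2s.
Ksp = [Sr²⁺]^3[PO₄³⁻]^2 = (3s)^3 · (2s)^2 = 108s^5
108s^5 = 4.24×10⁻²⁸  ⇒  s^5 = 3.93×10⁻³⁰
Taking the 5th root, s = 1.31×10⁻⁶ mol/L.

1.31×10⁻⁶ M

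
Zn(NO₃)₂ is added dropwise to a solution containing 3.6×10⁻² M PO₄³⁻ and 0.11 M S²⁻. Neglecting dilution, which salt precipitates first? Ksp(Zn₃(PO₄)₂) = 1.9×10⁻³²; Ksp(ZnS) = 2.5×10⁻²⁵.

ZnS

Precipitation begins when Q = Ksp.
For Zn₃(PO₄)₂: [Zn²⁺] = (Ksp/[PO₄³⁻]^2)^(1/3) = 2.4×10⁻¹⁰ M
For ZnS: [Zn²⁺] = (Ksp/[S²⁻]) = 2.3×10⁻²⁴ M
The smaller threshold [Zn²⁺] is reached first, so ZnS precipitates first.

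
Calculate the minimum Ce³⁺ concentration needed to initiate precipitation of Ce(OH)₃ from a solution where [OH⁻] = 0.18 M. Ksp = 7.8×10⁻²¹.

1.3×10⁻¹⁸ M

The threshold for precipitation is Q = Ksp.
Ce(OH)₃(s) ⇌ Ce³⁺(aq) + 3 OH⁻(aq)
Ksp = [Ce³⁺][OH⁻]^3 = [Ce³⁺](0.18)^3
[Ce³⁺] = 7.8×10⁻²¹ / (0.18)^3 = 1.3×10⁻¹⁸
[Ce³⁺] = 1.3×10⁻¹⁸ M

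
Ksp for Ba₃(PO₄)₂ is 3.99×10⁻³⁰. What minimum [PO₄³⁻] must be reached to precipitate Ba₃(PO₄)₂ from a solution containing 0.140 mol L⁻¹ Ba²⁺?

3.81×10⁻¹⁴ M

A salt starts to precipitate once the ion product Q reaches its Ksp.
Ba₃(PO₄)₂(s) ⇌ 3 Ba²⁺(aq) + 2 PO₄³⁻(aq)
Ksp = [Ba²⁺]^3[PO₄³⁻]^2 = [PO₄³⁻]^2(0.140)^3
[PO₄³⁻]^2 = 3.99×10⁻³⁰ / (0.140)^3 = 1.45×10⁻²⁷
[PO₄³⁻] = 3.81×10⁻¹⁴ mol L⁻¹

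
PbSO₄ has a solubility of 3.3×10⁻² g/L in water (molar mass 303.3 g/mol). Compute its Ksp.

Ksp = 1.2×10⁻⁸

s = (3.3×10⁻² g L⁻¹)/(303.3 g mol⁻¹) = 1.088×10⁻⁴ M
PbSO₄(s) ⇌ Pb²⁺(aq) + SO₄²⁻(aq)
With molar solubility s: [Pb²⁺] = s, [SO₄²⁻] = s.
Ksp = [Pb²⁺][SO₄²⁻] = s · s = s^2
Ksp = (1.088×10⁻⁴)^2 = 1.2×10⁻⁸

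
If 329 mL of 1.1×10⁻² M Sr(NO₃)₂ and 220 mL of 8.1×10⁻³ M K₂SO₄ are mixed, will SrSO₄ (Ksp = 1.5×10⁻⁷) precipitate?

Total volume after mixing = 329 + 220 = 549 mL.
[Sr²⁺] = (1.1×10⁻²)(329)/549 = 6.6×10⁻³ M
[SO₄²⁻] = (8.1×10⁻³)(220)/549 = 3.2×10⁻³ M
Q = [Sr²⁺][SO₄²⁻] = 2.1×10⁻⁵
Since Q (2.1×10⁻⁵) exceeds Ksp (1.5×10⁻⁷), SrSO₄ will precipitate.

Yes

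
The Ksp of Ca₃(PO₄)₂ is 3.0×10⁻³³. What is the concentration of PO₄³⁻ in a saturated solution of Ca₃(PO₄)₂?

Ca₃(PO₄)₂(s) ⇌ 3 Ca²⁺(aq) + 2 PO₄³⁻(aq)
If s mol/L of Ca₃(PO₄)₂ dissolves, [Ca²⁺] = 3s and [PO₄³⁻] = 2s.
Ksp = [Ca²⁺]^3[PO₄³⁻]^2 = (3s)^3 · (2s)^2 = 108s^5 = 3.0×10⁻³³
s = 1.2×10⁻⁷ M
[PO₄³⁻] = 2s = 2.5×10⁻⁷ M

2.5×10⁻⁷ M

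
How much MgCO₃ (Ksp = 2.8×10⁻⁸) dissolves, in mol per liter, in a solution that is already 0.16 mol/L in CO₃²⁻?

MgCO₃(s) ⇌ Mg²⁺(aq) + CO₃²⁻(aq)
With CO₃²⁻ already at 0.16 mol/L and s small, take [CO₃²⁻] ≈ 0.16 mol/L and [Mg²⁺] = s.
Ksp = [Mg²⁺][CO₃²⁻] = s(0.16)
s = 2.8×10⁻⁸ / (0.16) = 1.8×10⁻⁷
s = 1.8×10⁻⁷ mol/L

1.8×10⁻⁷ M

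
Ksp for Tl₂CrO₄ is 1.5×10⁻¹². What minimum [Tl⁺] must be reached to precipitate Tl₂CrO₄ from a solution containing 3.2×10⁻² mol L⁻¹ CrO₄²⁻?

6.8×10⁻⁶ M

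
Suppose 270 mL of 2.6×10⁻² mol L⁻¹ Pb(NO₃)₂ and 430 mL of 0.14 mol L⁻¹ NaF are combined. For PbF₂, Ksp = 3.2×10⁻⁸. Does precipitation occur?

The combined volume is 700 mL.
[Pb²⁺] = (2.6×10⁻²)(270)/700 = 1.0×10⁻² mol L⁻¹
[F⁻] = (0.14)(430)/700 = 8.6×10⁻² mol L⁻¹
Q = [Pb²⁺][F⁻]^2 = 7.4×10⁻⁵
Since Q (7.4×10⁻⁵) exceeds Ksp (3.2×10⁻⁸), PbF₂ will precipitate.

Yes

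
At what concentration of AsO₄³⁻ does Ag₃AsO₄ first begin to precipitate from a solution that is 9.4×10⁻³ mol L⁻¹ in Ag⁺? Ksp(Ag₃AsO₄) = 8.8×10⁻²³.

1.1×10⁻¹⁶ M

Each salt precipitates once Q = Ksp for that salt.
Ag₃AsO₄(s) ⇌ 3 Ag⁺(aq) + AsO₄³⁻(aq)
Ksp = [Ag⁺]^3[AsO₄³⁻] = [AsO₄³⁻](9.4×10⁻³)^3
[AsO₄³⁻] = 8.8×10⁻²³ / (9.4×10⁻³)^3 = 1.1×10⁻¹⁶
[AsO₄³⁻] = 1.1×10⁻¹⁶ mol L⁻¹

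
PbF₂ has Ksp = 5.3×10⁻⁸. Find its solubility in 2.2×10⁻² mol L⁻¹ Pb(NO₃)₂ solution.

7.8×10⁻⁴ M

PbF₂(s) ⇌ Pb²⁺(aq) + 2 F⁻(aq)
The solution already contains Pb²⁺ at 2.2×10⁻² mol L⁻¹. Let s be the molar solubility of PbF₂.
[Pb²⁺] ≈ 2.2×10⁻² mol L⁻¹ (common ion dominates); [F⁻] = 2s.
Ksp = [Pb²⁺][F⁻]^2 = (2.2×10⁻²)(2s)^2
(2s)^2 = 5.3×10⁻⁸ / (2.2×10⁻²) = 2.4×10⁻⁶
s = 7.8×10⁻⁴ mol L⁻¹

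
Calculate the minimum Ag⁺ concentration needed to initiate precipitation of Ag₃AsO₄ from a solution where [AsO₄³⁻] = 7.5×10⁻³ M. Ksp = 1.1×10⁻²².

2.4×10⁻⁷ M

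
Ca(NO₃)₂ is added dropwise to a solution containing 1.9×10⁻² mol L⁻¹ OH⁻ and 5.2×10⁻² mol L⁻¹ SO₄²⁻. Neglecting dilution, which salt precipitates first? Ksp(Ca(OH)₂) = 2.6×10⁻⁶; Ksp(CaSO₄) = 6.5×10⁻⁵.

Precipitation of each salt begins when its ion product equals Ksp.
For Ca(OH)₂: [Ca²⁺] = (Ksp/[OH⁻]^2) = 7.2×10⁻³ mol L⁻¹
For CaSO₄: [Ca²⁺] = (Ksp/[SO₄²⁻]) = 1.3×10⁻³ mol L⁻¹
CaSO₄ requires the lower [Ca²⁺], so it precipitates first.

CaSO₄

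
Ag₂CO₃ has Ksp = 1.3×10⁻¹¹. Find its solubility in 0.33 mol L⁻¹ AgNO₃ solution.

1.2×10⁻¹⁰ M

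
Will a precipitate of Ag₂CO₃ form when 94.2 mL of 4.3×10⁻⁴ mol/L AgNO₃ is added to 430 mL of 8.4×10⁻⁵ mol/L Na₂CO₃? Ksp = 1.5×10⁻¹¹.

No

After mixing, V = 94.2 mL + 430 mL = 524.2 mL.
[Ag⁺] = (4.3×10⁻⁴)(94.2)/524.2 = 7.7×10⁻⁵ mol/L
[CO₃²⁻] = (8.4×10⁻⁵)(430)/524.2 = 6.9×10⁻⁵ mol/L
Q = [Ag⁺]^2[CO₃²⁻] = 4.1×10⁻¹³
Since Q (4.1×10⁻¹³) is less than Ksp (1.5×10⁻¹¹), no Ag₂CO₃ precipitates.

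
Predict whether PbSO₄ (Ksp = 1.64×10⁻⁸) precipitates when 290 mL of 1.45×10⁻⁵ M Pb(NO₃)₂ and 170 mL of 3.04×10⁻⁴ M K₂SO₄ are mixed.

No

The combined volume is 460 mL.
[Pb²⁺] = (1.45×10⁻⁵)(290)/460 = 9.14×10⁻⁶ M
[SO₄²⁻] = (3.04×10⁻⁴)(170)/460 = 1.12×10⁻⁴ M
Q = [Pb²⁺][SO₄²⁻] = 1.03×10⁻⁹
Q < Ksp (1.03×10⁻⁹ vs 1.64×10⁻⁸); the solution remains unsaturated and no precipitate forms.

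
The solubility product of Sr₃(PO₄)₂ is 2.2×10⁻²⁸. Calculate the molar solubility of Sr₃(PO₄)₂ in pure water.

1.2×10⁻⁶ M

Sr₃(PO₄)₂(s) ⇌ 3 Sr²⁺(aq) + 2 PO₄³⁻(aq)
Let s be the molar solubility. Then [Sr²⁺] = 3s and [PO₄³⁻] = 2s.
Ksp = [Sr²⁺]^3[PO₄³⁻]^2 = (3s)^3 · (2s)^2 = 108s^5
108s^5 = 2.2×10⁻²⁸  ⇒  s^5 = 2.0×10⁻³⁰
s = (2.0×10⁻³⁰)^(1/5) = 1.2×10⁻⁶ M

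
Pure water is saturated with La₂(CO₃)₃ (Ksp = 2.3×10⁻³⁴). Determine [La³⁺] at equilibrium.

La₂(CO₃)₃(s) ⇌ 2 La³⁺(aq) + 3 CO₃²⁻(aq)
Let s be the molar solubility. Then [La³⁺] = 2s and [CO₃²⁻] = 3s.
Ksp = [La³⁺]^2[CO₃²⁻]^3 = (2s)^2 · (3s)^3 = 108s^5 = 2.3×10⁻³⁴
s = 7.3×10⁻⁸ mol L⁻¹
[La³⁺] = 2s = 1.5×10⁻⁷ mol L⁻¹

1.5×10⁻⁷ M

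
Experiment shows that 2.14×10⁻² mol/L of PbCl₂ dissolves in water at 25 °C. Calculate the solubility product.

PbCl₂(s) ⇌ Pb²⁺(aq) + 2 Cl⁻(aq)
If s mol/L of PbCl₂ dissolves, [Pb²⁺] = s and [Cl⁻] = 2s.
Ksp = [Pb²⁺][Cl⁻]^2 = s · (2s)^2 = 4s^3
Ksp = 4 × (2.14×10⁻²)^3 = 3.92×10⁻⁵

Ksp = 3.92×10⁻⁵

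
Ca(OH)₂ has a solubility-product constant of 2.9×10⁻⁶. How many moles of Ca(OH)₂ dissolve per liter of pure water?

9.0×10⁻³ M

Ca(OH)₂(s) ⇌ Ca²⁺(aq) + 2 OH⁻(aq)
If s mol/L of Ca(OH)₂ dissolves, [Ca²⁺] = s and [OH⁻] = 2s.
Ksp = [Ca²⁺][OH⁻]^2 = s · (2s)^2 = 4s^3
4s^3 = 2.9×10⁻⁶  ⇒  s^3 = 7.3×10⁻⁷
Taking the 3rd root, s = 9.0×10⁻³ mol L⁻¹.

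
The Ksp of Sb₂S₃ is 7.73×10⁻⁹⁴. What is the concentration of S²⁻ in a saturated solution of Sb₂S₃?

2.81×10⁻¹⁹ M

Sb₂S₃(s) ⇌ 2 Sb³⁺(aq) + 3 S²⁻(aq)
For each mole of Sb₂S₃ that dissolves per liter, [Sb³⁺] = 2s and [S²⁻] = 3s; let s denote this solubility.
Ksp = [Sb³⁺]^2[S²⁻]^3 = (2s)^2 · (3s)^3 = 108s^5 = 7.73×10⁻⁹⁴
s = 9.35×10⁻²⁰ mol/L
[S²⁻] = 3s = 2.81×10⁻¹⁹ mol/L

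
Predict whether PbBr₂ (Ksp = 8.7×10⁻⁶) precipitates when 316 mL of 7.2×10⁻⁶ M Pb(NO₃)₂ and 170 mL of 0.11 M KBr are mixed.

No

Total volume after mixing = 316 + 170 = 486 mL.
[Pb²⁺] = (7.2×10⁻⁶)(316)/486 = 4.7×10⁻⁶ M
[Br⁻] = (0.11)(170)/486 = 3.8×10⁻² M
Q = [Pb²⁺][Br⁻]^2 = 6.9×10⁻⁹
Q < Ksp (6.9×10⁻⁹ vs 8.7×10⁻⁶); the solution remains unsaturated and no precipitate forms.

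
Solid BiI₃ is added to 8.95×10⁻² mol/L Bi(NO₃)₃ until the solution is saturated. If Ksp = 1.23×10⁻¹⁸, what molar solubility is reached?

7.98×10⁻⁷ M

BiI₃(s) ⇌ Bi³⁺(aq) + 3 I⁻(aq)
Let s be the solubility of BiI₃ here. The common ion gives [Bi³⁺] ≈ 8.95×10⁻² mol/L, and [I⁻] = 3s.
Ksp = [Bi³⁺][I⁻]^3 = (8.95×10⁻²)(3s)^3
(3s)^3 = 1.23×10⁻¹⁸ / (8.95×10⁻²) = 1.37×10⁻¹⁷
s = 7.98×10⁻⁷ mol/L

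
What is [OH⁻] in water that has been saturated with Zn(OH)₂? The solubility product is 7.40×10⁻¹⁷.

5.29×10⁻⁶ M

Zn(OH)₂(s) ⇌ Zn²⁺(aq) + 2 OH⁻(aq)
Call the molar solubility s, so that [Zn²⁺] = s and [OH⁻] = 2s.
Ksp = [Zn²⁺][OH⁻]^2 = s · (2s)^2 = 4s^3 = 7.40×10⁻¹⁷
s = 2.64×10⁻⁶ mol L⁻¹
[OH⁻] = 2s = 5.29×10⁻⁶ mol L⁻¹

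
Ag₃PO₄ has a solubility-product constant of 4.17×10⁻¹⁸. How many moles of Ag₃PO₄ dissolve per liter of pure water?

1.98×10⁻⁵ M

Ag₃PO₄(s) ⇌ 3 Ag⁺(aq) + PO₄³⁻(aq)
If s mol/L of Ag₃PO₄ dissolves, [Ag⁺] = 3s and [PO₄³⁻] = s.
Ksp = [Ag⁺]^3[PO₄³⁻] = (3s)^3 · s = 27s^4
27s^4 = 4.17×10⁻¹⁸  ⇒  s^4 = 1.54×10⁻¹⁹
Taking the 4th root, s = 1.98×10⁻⁵ mol/L.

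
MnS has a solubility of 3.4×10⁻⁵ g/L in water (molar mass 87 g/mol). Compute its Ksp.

Molar solubility s = (3.4×10⁻⁵ g/L) / (87 g/mol) = 3.908×10⁻⁷ mol/L
MnS(s) ⇌ Mn²⁺(aq) + S²⁻(aq)
If s mol/L of MnS dissolves, [Mn²⁺] = s and [S²⁻] = s.
Ksp = [Mn²⁺][S²⁻] = s · s = s^2
Ksp = (3.908×10⁻⁷)^2 = 1.5×10⁻¹³

Ksp = 1.5×10⁻¹³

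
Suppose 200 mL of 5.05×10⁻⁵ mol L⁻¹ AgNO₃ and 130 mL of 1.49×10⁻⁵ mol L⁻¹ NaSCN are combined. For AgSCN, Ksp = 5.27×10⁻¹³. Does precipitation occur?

Yes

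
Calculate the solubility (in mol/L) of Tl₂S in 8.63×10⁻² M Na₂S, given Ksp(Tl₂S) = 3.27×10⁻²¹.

9.73×10⁻¹¹ M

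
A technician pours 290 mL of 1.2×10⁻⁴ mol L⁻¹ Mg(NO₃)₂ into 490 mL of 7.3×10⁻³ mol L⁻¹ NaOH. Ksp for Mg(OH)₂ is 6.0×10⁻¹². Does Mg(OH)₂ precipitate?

After mixing, V = 290 mL + 490 mL = 780 mL.
[Mg²⁺] = (1.2×10⁻⁴)(290)/780 = 4.5×10⁻⁵ mol L⁻¹
[OH⁻] = (7.3×10⁻³)(490)/780 = 4.6×10⁻³ mol L⁻¹
Q = [Mg²⁺][OH⁻]^2 = 9.4×10⁻¹⁰
Since Q (9.4×10⁻¹⁰) exceeds Ksp (6.0×10⁻¹²), Mg(OH)₂ will precipitate.

Yes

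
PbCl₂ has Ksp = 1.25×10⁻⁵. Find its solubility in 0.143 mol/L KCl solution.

PbCl₂(s) ⇌ Pb²⁺(aq) + 2 Cl⁻(aq)
Cl⁻ is already present at 0.143 mol/L. If s mol/L of PbCl₂ dissolves, [Pb²⁺] = s while [Cl⁻] ≈ 0.143 mol/L.
Ksp = [Pb²⁺][Cl⁻]^2 = s(0.143)^2
s = 1.25×10⁻⁵ / (0.143)^2 = 6.11×10⁻⁴
s = 6.11×10⁻⁴ mol/L

6.11×10⁻⁴ M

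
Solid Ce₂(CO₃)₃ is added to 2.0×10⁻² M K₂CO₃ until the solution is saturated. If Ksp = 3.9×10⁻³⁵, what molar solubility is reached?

Ce₂(CO₃)₃(s) ⇌ 2 Ce³⁺(aq) + 3 CO₃²⁻(aq)
CO₃²⁻ is already present at 2.0×10⁻² M. If s mol/L of Ce₂(CO₃)₃ dissolves, [Ce³⁺] = 2s while [CO₃²⁻] ≈ 2.0×10⁻² M.
Ksp = [Ce³⁺]^2[CO₃²⁻]^3 = (2s)^2(2.0×10⁻²)^3
(2s)^2 = 3.9×10⁻³⁵ / (2.0×10⁻²)^3 = 4.9×10⁻³⁰
s = 1.1×10⁻¹⁵ M

1.1×10⁻¹⁵ M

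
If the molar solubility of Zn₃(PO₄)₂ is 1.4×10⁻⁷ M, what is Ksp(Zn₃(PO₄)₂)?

Ksp = 5.8×10⁻³³

Zn₃(PO₄)₂(s) ⇌ 3 Zn²⁺(aq) + 2 PO₄³⁻(aq)
If s mol/L of Zn₃(PO₄)₂ dissolves, [Zn²⁺] = 3s and [PO₄³⁻] = 2s.
Ksp = [Zn²⁺]^3[PO₄³⁻]^2 = (3s)^3 · (2s)^2 = 108s^5
Ksp = 108 × (1.4×10⁻⁷)^5 = 5.8×10⁻³³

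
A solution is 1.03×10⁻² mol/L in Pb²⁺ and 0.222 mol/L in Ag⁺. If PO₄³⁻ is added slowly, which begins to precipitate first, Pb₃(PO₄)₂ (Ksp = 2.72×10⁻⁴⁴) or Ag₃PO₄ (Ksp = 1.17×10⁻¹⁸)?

Pb₃(PO₄)₂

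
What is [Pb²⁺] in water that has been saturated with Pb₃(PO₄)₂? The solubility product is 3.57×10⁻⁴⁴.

2.40×10⁻⁹ M

Pb₃(PO₄)₂(s) ⇌ 3 Pb²⁺(aq) + 2 PO₄³⁻(aq)
Let s be the molar solubility. Then [Pb²⁺] = 3s and [PO₄³⁻] = 2s.
Ksp = [Pb²⁺]^3[PO₄³⁻]^2 = (3s)^3 · (2s)^2 = 108s^5 = 3.57×10⁻⁴⁴
s = 8.01×10⁻¹⁰ M
[Pb²⁺] = 3s = 2.40×10⁻⁹ M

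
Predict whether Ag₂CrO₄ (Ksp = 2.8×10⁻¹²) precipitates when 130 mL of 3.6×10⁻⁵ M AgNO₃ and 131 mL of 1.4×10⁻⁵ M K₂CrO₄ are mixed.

No

Total volume after mixing = 130 + 131 = 261 mL.
[Ag⁺] = (3.6×10⁻⁵)(130)/261 = 1.8×10⁻⁵ M
[CrO₄²⁻] = (1.4×10⁻⁵)(131)/261 = 7.0×10⁻⁶ M
Q = [Ag⁺]^2[CrO₄²⁻] = 2.3×10⁻¹⁵
Q = 2.3×10⁻¹⁵ < Ksp = 2.8×10⁻¹², so the solution is unsaturated and no precipitate forms.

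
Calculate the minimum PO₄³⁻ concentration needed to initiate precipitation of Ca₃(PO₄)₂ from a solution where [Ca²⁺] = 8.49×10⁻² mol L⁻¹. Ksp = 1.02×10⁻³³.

A salt starts to precipitate once the ion product Q reaches its Ksp.
Ca₃(PO₄)₂(s) ⇌ 3 Ca²⁺(aq) + 2 PO₄³⁻(aq)
Ksp = [Ca²⁺]^3[PO₄³⁻]^2 = [PO₄³⁻]^2(8.49×10⁻²)^3
[PO₄³⁻]^2 = 1.02×10⁻³³ / (8.49×10⁻²)^3 = 1.67×10⁻³⁰
[PO₄³⁻] = 1.29×10⁻¹⁵ mol L⁻¹

1.29×10⁻¹⁵ M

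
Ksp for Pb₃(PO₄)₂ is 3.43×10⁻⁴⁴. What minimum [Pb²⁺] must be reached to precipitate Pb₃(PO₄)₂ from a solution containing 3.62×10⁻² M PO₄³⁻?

2.97×10⁻¹⁴ M

Precipitation begins when Q = Ksp.
Pb₃(PO₄)₂(s) ⇌ 3 Pb²⁺(aq) + 2 PO₄³⁻(aq)
Ksp = [Pb²⁺]^3[PO₄³⁻]^2 = [Pb²⁺]^3(3.62×10⁻²)^2
[Pb²⁺]^3 = 3.43×10⁻⁴⁴ / (3.62×10⁻²)^2 = 2.62×10⁻⁴¹
[Pb²⁺] = 2.97×10⁻¹⁴ M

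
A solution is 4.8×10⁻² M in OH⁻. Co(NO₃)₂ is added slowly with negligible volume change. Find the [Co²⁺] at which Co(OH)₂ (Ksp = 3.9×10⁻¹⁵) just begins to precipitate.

1.7×10⁻¹² M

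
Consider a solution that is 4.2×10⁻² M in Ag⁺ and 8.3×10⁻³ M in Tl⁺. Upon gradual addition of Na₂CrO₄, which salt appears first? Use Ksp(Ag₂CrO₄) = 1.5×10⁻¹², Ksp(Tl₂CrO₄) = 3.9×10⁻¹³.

Ag₂CrO₄

Precipitation begins when Q = Ksp.
For Ag₂CrO₄: [CrO₄²⁻] = (Ksp/[Ag⁺]^2) = 8.5×10⁻¹⁰ M
For Tl₂CrO₄: [CrO₄²⁻] = (Ksp/[Tl⁺]^2) = 5.7×10⁻⁹ M
Ag₂CrO₄ requires the lower [CrO₄²⁻], so it precipitates first.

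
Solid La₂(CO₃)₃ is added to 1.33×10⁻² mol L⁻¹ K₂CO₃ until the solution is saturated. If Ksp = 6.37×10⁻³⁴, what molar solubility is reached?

8.23×10⁻¹⁵ M

La₂(CO₃)₃(s) ⇌ 2 La³⁺(aq) + 3 CO₃²⁻(aq)
CO₃²⁻ is already present at 1.33×10⁻² mol L⁻¹. If s mol/L of La₂(CO₃)₃ dissolves, [La³⁺] = 2s while [CO₃²⁻] ≈ 1.33×10⁻² mol L⁻¹.
Ksp = [La³⁺]^2[CO₃²⁻]^3 = (2s)^2(1.33×10⁻²)^3
(2s)^2 = 6.37×10⁻³⁴ / (1.33×10⁻²)^3 = 2.71×10⁻²⁸
s = 8.23×10⁻¹⁵ mol L⁻¹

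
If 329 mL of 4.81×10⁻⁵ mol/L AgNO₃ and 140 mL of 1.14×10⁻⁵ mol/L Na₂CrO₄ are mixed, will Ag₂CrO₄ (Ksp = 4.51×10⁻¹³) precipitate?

No

After mixing, V = 329 mL + 140 mL = 469 mL.
[Ag⁺] = (4.81×10⁻⁵)(329)/469 = 3.37×10⁻⁵ mol/L
[CrO₄²⁻] = (1.14×10⁻⁵)(140)/469 = 3.40×10⁻⁶ mol/L
Q = [Ag⁺]^2[CrO₄²⁻] = 3.87×10⁻¹⁵
Since Q (3.87×10⁻¹⁵) is less than Ksp (4.51×10⁻¹³), no Ag₂CrO₄ precipitates.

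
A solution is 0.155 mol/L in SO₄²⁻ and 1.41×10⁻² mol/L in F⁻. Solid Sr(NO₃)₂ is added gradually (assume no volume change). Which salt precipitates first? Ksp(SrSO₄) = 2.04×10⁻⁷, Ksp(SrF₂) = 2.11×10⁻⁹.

Precipitation of each salt begins when its ion product equals Ksp.
For SrSO₄: [Sr²⁺] = (Ksp/[SO₄²⁻]) = 1.32×10⁻⁶ mol/L
For SrF₂: [Sr²⁺] = (Ksp/[F⁻]^2) = 1.06×10⁻⁵ mol/L
SrSO₄ requires the lower [Sr²⁺], so it precipitates first.

SrSO₄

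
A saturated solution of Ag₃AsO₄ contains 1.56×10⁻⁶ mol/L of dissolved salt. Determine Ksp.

Ksp = 1.60×10⁻²²

Ag₃AsO₄(s) ⇌ 3 Ag⁺(aq) + AsO₄³⁻(aq)
For each mole of Ag₃AsO₄ that dissolves per liter, [Ag⁺] = 3s and [AsO₄³⁻] = s; let s denote this solubility.
Ksp = [Ag⁺]^3[AsO₄³⁻] = (3s)^3 · s = 27s^4
Ksp = 27 × (1.56×10⁻⁶)^4 = 1.60×10⁻²²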